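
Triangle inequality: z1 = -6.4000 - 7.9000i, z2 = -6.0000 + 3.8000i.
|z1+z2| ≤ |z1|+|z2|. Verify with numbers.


|z1| = sqrt((-6.4)^2 + (-7.9)^2) = sqrt(103.37) = 10.1671
|z2| = sqrt((-6)^2 + 3.8^2) = sqrt(50.44) = 7.1021
z1+z2 = -12.4000 - 4.1000i
|z1+z2| = sqrt(170.57) = 13.0602
|z1|+|z2| = 10.1671 + 7.1021 = 17.2692

|z1+z2| = 13.0602 ≤ |z1|+|z2| = 17.2692 (verified)


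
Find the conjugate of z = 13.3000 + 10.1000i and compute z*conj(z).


z_bar = 13.3000 - 10.1000i
z*z_bar = 13.3^2 + 10.1^2 = 176.89 + 102.01 = 278.9

z_bar = 13.3000 - 10.1000i, z*z_bar = 278.9


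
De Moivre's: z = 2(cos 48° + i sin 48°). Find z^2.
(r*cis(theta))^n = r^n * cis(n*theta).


r^2 = 2^2 = 4
n*theta = 2*48° = 96° = 96° (mod 360)
a = 4*cos(96°) = -0.4181
b = 4*sin(96°) = 3.9781

4 cis(96°) = -0.4181 + 3.9781i


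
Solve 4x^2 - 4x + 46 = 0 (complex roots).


disc = (-4)^2 - 4*4*46 = 16 - 736 = -720
sqrt(|disc|) = sqrt(720) = 26.8328
Real part = 4/(2*4) = 0.5000
Imag part = 26.8328/(2*4) = 3.3541

0.5000 ± 3.3541i


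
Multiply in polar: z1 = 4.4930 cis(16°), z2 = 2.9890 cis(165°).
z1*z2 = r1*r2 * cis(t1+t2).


r = 4.4930 * 2.9890 = 13.4296
theta = 16° + 165° = 181° = 181° (mod 360)

13.4296 cis(181°)


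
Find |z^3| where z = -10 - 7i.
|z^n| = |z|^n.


|z| = sqrt(100+49) = sqrt(149) = 12.2066
|z^3| = |z|^3 = (sqrt(149))^3 = 149*sqrt(149)

|z^3| = 149*sqrt(149) ≈ 1818.7768


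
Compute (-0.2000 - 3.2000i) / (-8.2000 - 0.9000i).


Conjugate of z2 = -8.2000 + 0.9000i
Numerator: (-0.2000 - 3.2000i)(-8.2000 + 0.9000i) = 4.5200 + 26.0600i
Denominator: (-8.2)^2 + (-0.9)^2 = 68.05
Result = (4.5200 + 26.0600i)/68.05

0.0664 + 0.3830i


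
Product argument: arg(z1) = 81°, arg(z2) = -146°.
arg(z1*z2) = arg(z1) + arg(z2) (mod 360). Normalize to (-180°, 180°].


arg(z1*z2) = 81° - 146° = -65°
Normalized to (-180°, 180°]: -65°

-65°


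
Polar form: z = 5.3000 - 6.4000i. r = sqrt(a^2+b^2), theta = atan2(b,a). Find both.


r = sqrt(28.09+40.96) = sqrt(69.05) = 8.3096
theta = atan2(-6.4, 5.3) = -50.3710 degrees

r = 8.3096, theta = -50.3710 degrees


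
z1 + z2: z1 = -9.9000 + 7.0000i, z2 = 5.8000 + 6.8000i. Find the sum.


Real: -9.9 + 5.8 = -4.1
Imag: 7 + 6.8 = 13.8

-4.1000 + 13.8000i


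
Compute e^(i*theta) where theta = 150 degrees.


cos(150°) = -0.8660
sin(150°) = 0.5000

e^(i*150°) = -0.8660 + 0.5000i


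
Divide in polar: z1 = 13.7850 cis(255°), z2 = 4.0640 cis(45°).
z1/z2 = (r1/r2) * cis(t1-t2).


r = 13.7850 / 4.0640 = 3.3920
theta = 255° - 45° = 210° = 210° (mod 360)

3.3920 cis(210°)


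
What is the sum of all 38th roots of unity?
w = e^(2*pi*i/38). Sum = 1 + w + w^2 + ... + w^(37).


The sum of all 38th roots of unity is 0.
Geometric series: (1 - w^38)/(1 - w) = (1-1)/(1-w) = 0 since w^38 = 1, w ≠ 1.
Alternatively: coefficient of z^37 in z^38 - 1 is 0.

0


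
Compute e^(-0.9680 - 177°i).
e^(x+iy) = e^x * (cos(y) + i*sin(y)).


e^-0.9680 = 0.3798
cos(-177°) = -0.9986
sin(-177°) = -0.0523
Real = 0.3798*(-0.9986) = -0.3793
Imag = 0.3798*(-0.0523) = -0.0199

-0.3793 - 0.0199i


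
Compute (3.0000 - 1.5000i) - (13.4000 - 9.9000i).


Real: 3 - 13.4 = -10.4
Imag: -1.5 + 9.9 = 8.4

-10.4000 + 8.4000i


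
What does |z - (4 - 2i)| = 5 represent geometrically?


|z - z0| = r is a circle with center z0 and radius r.
Center = (4, -2), radius = 5

Circle with center (4, -2) and radius 5


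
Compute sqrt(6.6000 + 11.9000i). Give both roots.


|z| = sqrt(43.56+141.61) = 13.6077
sqrt((|z|+a)/2) = sqrt((13.6077+6.6)/2) = sqrt(10.1039) = 3.1787
sqrt((|z|-a)/2) = sqrt((13.6077-6.6)/2) = sqrt(3.5039) = 1.8719

±(3.1787 + 1.8719i) i.e. 3.1787 + 1.8719i and -3.1787 - 1.8719i


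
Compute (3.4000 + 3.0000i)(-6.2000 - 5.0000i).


Real = 3.4*(-6.2) - 3*(-5) = -21.08 - (-15) = -6.08
Imag = 3.4*(-5) - (6.2)*3 = -17 - (18.6) = -35.6

-6.0800 - 35.6000i


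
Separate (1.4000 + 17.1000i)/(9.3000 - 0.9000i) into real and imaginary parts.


Multiply by conjugate: (1.4000 + 17.1000i)(9.3000 + 0.9000i) / (9.3^2 + (-0.9)^2)
Numerator real = 1.4*9.3 + 17.1*(-0.9) = -2.37
Numerator imag = 17.1*9.3 - 1.4*(-0.9) = 160.29
Denominator = 87.3
Re(z) = -2.37/87.3 = -0.0271
Im(z) = 160.29/87.3 = 1.8361

Re(z) = -0.0271, Im(z) = 1.8361


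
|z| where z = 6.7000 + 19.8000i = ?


|z| = sqrt(6.7^2 + 19.8^2) = sqrt(44.89 + 392.04) = sqrt(436.93) = 20.9029

|z| = 20.9029


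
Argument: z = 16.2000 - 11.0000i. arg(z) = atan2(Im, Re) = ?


Re = 16.2, Im = -11
arg = atan2(-11, 16.2) = -34.1770 degrees

arg(z) = -34.1770 degrees


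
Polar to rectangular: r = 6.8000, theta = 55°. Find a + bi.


a = 6.8000*cos(55°) = 6.8000*0.57358 = 3.9003
b = 6.8000*sin(55°) = 6.8000*0.81915 = 5.5702

3.9003 + 5.5702i


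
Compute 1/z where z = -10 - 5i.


|z|^2 = 100+25 = 125
1/z = (-10 + 5i)/125

1/z = -0.0800 + 0.0400i


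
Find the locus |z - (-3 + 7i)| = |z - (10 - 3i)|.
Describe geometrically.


Equal distances means the locus is the perpendicular bisector of z1 and z2.
Midpoint = ((-3+10)/2, (7+(-3))/2) = (3.5000, 2.0000)

Perpendicular bisector through (3.5000, 2.0000)


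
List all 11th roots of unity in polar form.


The 11th roots of unity are cis(360k/11°) for k=0..10
Angle step = 360/11 = 32.7273°
Primitive root: cis(32.7273°)
Primitive root = 0.8413 + 0.5406i

11 roots at angles: 0°, 32.7273°, 65.4545°, 98.1818°, 130.9091°, 163.6364°, 196.3636°, 229.0909°, 261.8182°, 294.5455°, 327.2727°


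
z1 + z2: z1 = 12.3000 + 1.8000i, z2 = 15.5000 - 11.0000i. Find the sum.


Real: 12.3 + 15.5 = 27.8
Imag: 1.8 - 11 = -9.2

27.8000 - 9.2000i


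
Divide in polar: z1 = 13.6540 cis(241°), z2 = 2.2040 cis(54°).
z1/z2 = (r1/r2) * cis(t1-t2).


r = 13.6540 / 2.2040 = 6.1951
theta = 241° - 54° = 187° = 187° (mod 360)

6.1951 cis(187°)


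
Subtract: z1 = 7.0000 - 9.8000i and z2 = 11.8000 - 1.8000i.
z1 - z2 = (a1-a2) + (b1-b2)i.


Real: 7 - 11.8 = -4.8
Imag: -9.8 + 1.8 = -8

-4.8000 - 8.0000i


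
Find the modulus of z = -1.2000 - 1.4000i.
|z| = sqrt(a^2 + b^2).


|z| = sqrt((-1.2)^2 + (-1.4)^2) = sqrt(1.44 + 1.96) = sqrt(3.4) = 1.8439

|z| = 1.8439


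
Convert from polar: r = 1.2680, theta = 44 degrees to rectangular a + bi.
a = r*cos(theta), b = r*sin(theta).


a = 1.2680*cos(44°) = 1.2680*0.7193 = 0.9121
b = 1.2680*sin(44°) = 1.2680*0.69466 = 0.8808

0.9121 + 0.8808i


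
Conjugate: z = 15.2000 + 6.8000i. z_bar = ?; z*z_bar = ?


z_bar = 15.2000 - 6.8000i
z*z_bar = 15.2^2 + 6.8^2 = 231.04 + 46.24 = 277.28

z_bar = 15.2000 - 6.8000i, z*z_bar = 277.28


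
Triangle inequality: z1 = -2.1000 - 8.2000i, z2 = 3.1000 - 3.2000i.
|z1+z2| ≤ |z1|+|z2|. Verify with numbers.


|z1| = sqrt((-2.1)^2 + (-8.2)^2) = sqrt(71.65) = 8.4646
|z2| = sqrt(3.1^2 + (-3.2)^2) = sqrt(19.85) = 4.4553
z1+z2 = 1.0000 - 11.4000i
|z1+z2| = sqrt(130.96) = 11.4438
|z1|+|z2| = 8.4646 + 4.4553 = 12.9199

|z1+z2| = 11.4438 ≤ |z1|+|z2| = 12.9199 (verified)


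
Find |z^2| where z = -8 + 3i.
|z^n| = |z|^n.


|z| = sqrt(64+9) = sqrt(73) = 8.5440
|z^2| = |z|^2 = (sqrt(73))^2 = 73

|z^2| = 73


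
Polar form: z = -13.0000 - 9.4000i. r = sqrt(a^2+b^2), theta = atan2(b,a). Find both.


r = sqrt(169+88.36) = sqrt(257.36) = 16.0424
theta = atan2(-9.4, -13) = -144.1302 degrees

r = 16.0424, theta = -144.1302 degrees


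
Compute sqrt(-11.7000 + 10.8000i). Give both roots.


|z| = sqrt(136.89+116.64) = 15.9226
sqrt((|z|+a)/2) = sqrt((15.9226+(-11.7))/2) = sqrt(2.1113) = 1.4530
sqrt((|z|-a)/2) = sqrt((15.9226-(-11.7))/2) = sqrt(13.8113) = 3.7164

±(1.4530 + 3.7164i) i.e. 1.4530 + 3.7164i and -1.4530 - 3.7164i


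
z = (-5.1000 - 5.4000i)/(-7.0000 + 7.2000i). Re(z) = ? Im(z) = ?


Multiply by conjugate: (-5.1000 - 5.4000i)(-7.0000 - 7.2000i) / ((-7)^2 + 7.2^2)
Numerator real = -5.1*(-7) - (5.4)*7.2 = -3.18
Numerator imag = -5.4*(-7) - (-5.1)*7.2 = 74.52
Denominator = 100.84
Re(z) = -3.18/100.84 = -0.0315
Im(z) = 74.52/100.84 = 0.7390

Re(z) = -0.0315, Im(z) = 0.7390


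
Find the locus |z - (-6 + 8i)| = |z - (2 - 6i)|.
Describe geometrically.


Equal distances means the locus is the perpendicular bisector of z1 and z2.
Midpoint = ((-6+2)/2, (8+(-6))/2) = (-2.0000, 1.0000)

Perpendicular bisector through (-2.0000, 1.0000)


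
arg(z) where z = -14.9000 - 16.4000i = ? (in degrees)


Re = -14.9, Im = -16.4
arg = atan2(-16.4, -14.9) = -132.2563 degrees

arg(z) = -132.2563 degrees


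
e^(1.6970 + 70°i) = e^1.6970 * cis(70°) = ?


e^1.6970 = 5.45755
cos(70°) = 0.34202
sin(70°) = 0.93969
Real = 5.45755*0.34202 = 1.8666
Imag = 5.45755*0.93969 = 5.1284

1.8666 + 5.1284i


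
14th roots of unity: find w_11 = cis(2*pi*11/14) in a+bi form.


Angle = 360*11/14 = 282.8571°
a = cos(282.8571°) = 0.2225
b = sin(282.8571°) = -0.9749

0.2225 - 0.9749i


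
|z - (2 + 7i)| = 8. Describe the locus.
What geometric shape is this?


|z - z0| = r is a circle with center z0 and radius r.
Center = (2, 7), radius = 8

Circle with center (2, 7) and radius 8


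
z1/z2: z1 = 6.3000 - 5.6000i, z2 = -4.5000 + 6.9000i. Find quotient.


Conjugate of z2 = -4.5000 - 6.9000i
Numerator: (6.3000 - 5.6000i)(-4.5000 - 6.9000i) = -66.9900 - 18.2700i
Denominator: (-4.5)^2 + 6.9^2 = 67.86
Result = (-66.9900 - 18.2700i)/67.86

-0.9872 - 0.2692i


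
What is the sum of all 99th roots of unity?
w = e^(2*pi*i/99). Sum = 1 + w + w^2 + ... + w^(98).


The sum of all 99th roots of unity is 0.
Geometric series: (1 - w^99)/(1 - w) = (1-1)/(1-w) = 0 since w^99 = 1, w ≠ 1.
Alternatively: coefficient of z^98 in z^99 - 1 is 0.

0


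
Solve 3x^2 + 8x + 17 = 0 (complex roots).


disc = 8^2 - 4*3*17 = 64 - 204 = -140
sqrt(|disc|) = sqrt(140) = 11.8322
Real part = -8/(2*3) = -1.3333
Imag part = 11.8322/(2*3) = 1.9720

-1.3333 ± 1.9720i


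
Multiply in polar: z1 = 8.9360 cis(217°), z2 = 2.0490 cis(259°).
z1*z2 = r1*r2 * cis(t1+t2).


r = 8.9360 * 2.0490 = 18.3099
theta = 217° + 259° = 476° = 116° (mod 360)

18.3099 cis(116°)


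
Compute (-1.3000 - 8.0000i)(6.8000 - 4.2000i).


Real = -1.3*6.8 - (-8)*(-4.2) = -8.84 - 33.6 = -42.44
Imag = -1.3*(-4.2) + 6.8*(-8) = 5.46 - (54.4) = -48.94

-42.4400 - 48.9400i


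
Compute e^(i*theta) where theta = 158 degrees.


cos(158°) = -0.9272
sin(158°) = 0.3746

e^(i*158°) = -0.9272 + 0.3746i


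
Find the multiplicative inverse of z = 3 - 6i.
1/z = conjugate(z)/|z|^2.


|z|^2 = 9+36 = 45
1/z = (3 + 6i)/45

1/z = 0.0667 + 0.1333i


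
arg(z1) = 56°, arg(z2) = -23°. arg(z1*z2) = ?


arg(z1*z2) = 56° - 23° = 33°
Normalized to (-180°, 180°]: 33°

33°


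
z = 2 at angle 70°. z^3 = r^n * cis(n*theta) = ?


r^3 = 2^3 = 8
n*theta = 3*70° = 210° = 210° (mod 360)
a = 8*cos(210°) = -6.9282
b = 8*sin(210°) = -4.0000

8 cis(210°) = -6.9282 - 4.0000i


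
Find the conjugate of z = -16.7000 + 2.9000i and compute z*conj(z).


z_bar = -16.7000 - 2.9000i
z*z_bar = (-16.7)^2 + 2.9^2 = 278.89 + 8.41 = 287.3

z_bar = -16.7000 - 2.9000i, z*z_bar = 287.3


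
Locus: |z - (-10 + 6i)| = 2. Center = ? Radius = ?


|z - z0| = r is a circle with center z0 and radius r.
Center = (-10, 6), radius = 2

Circle with center (-10, 6) and radius 2


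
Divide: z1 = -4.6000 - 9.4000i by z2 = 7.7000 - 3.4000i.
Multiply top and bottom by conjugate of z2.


Conjugate of z2 = 7.7000 + 3.4000i
Numerator: (-4.6000 - 9.4000i)(7.7000 + 3.4000i) = -3.4600 - 88.0200i
Denominator: 7.7^2 + (-3.4)^2 = 70.85
Result = (-3.4600 - 88.0200i)/70.85

-0.0488 - 1.2423i


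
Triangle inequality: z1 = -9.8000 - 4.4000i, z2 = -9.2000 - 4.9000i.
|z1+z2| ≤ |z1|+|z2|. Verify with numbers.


|z1| = sqrt((-9.8)^2 + (-4.4)^2) = sqrt(115.4) = 10.7424
|z2| = sqrt((-9.2)^2 + (-4.9)^2) = sqrt(108.65) = 10.4235
z1+z2 = -19.0000 - 9.3000i
|z1+z2| = sqrt(447.49) = 21.1540
|z1|+|z2| = 10.7424 + 10.4235 = 21.1659

|z1+z2| = 21.1540 ≤ |z1|+|z2| = 21.1659 (verified)


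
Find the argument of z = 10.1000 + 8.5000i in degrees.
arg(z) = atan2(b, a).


Re = 10.1, Im = 8.5
arg = atan2(8.5, 10.1) = 40.0834 degrees

arg(z) = 40.0834 degrees


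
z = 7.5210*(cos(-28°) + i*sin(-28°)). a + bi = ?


a = 7.5210*cos(-28°) = 7.5210*0.8829476 = 6.6406
b = 7.5210*sin(-28°) = 7.5210*(-0.46947) = -3.5309

6.6406 - 3.5309i


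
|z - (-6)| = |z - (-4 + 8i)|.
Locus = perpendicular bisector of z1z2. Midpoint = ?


Equal distances means the locus is the perpendicular bisector of z1 and z2.
Midpoint = ((-6+(-4))/2, (0+8)/2) = (-5.0000, 4.0000)

Perpendicular bisector through (-5.0000, 4.0000)


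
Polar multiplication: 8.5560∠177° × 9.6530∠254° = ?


r = 8.5560 * 9.6530 = 82.5911
theta = 177° + 254° = 431° = 71° (mod 360)

82.5911 cis(71°)


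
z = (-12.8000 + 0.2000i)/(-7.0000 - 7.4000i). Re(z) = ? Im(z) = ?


Multiply by conjugate: (-12.8000 + 0.2000i)(-7.0000 + 7.4000i) / ((-7)^2 + (-7.4)^2)
Numerator real = -12.8*(-7) + 0.2*(-7.4) = 88.12
Numerator imag = 0.2*(-7) - (-12.8)*(-7.4) = -96.12
Denominator = 103.76
Re(z) = 88.12/103.76 = 0.8493
Im(z) = -96.12/103.76 = -0.9264

Re(z) = 0.8493, Im(z) = -0.9264


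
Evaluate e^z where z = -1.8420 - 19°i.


e^-1.8420 = 0.1585
cos(-19°) = 0.9455
sin(-19°) = -0.3256
Real = 0.1585*0.9455 = 0.1499
Imag = 0.1585*(-0.3256) = -0.0516

0.1499 - 0.0516i


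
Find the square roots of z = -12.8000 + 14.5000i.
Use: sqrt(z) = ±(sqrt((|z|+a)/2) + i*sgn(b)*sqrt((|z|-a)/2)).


|z| = sqrt(163.84+210.25) = 19.3414
sqrt((|z|+a)/2) = sqrt((19.3414+(-12.8))/2) = sqrt(3.2707) = 1.8085
sqrt((|z|-a)/2) = sqrt((19.3414-(-12.8))/2) = sqrt(16.0707) = 4.0088

±(1.8085 + 4.0088i) i.e. 1.8085 + 4.0088i and -1.8085 - 4.0088i


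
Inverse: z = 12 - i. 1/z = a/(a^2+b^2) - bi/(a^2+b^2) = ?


|z|^2 = 144+1 = 145
1/z = (12 + 1i)/145

1/z = 0.0828 + 0.0069i


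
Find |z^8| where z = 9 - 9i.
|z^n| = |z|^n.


|z| = sqrt(81+81) = sqrt(162) = 12.7279
|z^8| = |z|^8 = (sqrt(162))^8 = 162^4 = 688747536

|z^8| = 688747536


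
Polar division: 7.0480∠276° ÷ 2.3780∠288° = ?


r = 7.0480 / 2.3780 = 2.9638
theta = 276° - 288° = -12° = 348° (mod 360)

2.9638 cis(348°)


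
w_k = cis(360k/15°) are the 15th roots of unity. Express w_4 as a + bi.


Angle = 360*4/15 = 96°
a = cos(96°) = -0.1045
b = sin(96°) = 0.9945

-0.1045 + 0.9945i


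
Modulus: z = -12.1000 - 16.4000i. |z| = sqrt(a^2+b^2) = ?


|z| = sqrt((-12.1)^2 + (-16.4)^2) = sqrt(146.41 + 268.96) = sqrt(415.37) = 20.3806

|z| = 20.3806


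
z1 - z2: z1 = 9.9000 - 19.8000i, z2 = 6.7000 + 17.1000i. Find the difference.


Real: 9.9 - 6.7 = 3.2
Imag: -19.8 - 17.1 = -36.9

3.2000 - 36.9000i


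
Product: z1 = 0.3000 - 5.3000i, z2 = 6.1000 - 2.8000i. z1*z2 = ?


Real = 0.3*6.1 - (-5.3)*(-2.8) = 1.83 - 14.84 = -13.01
Imag = 0.3*(-2.8) + 6.1*(-5.3) = -0.84 - (32.33) = -33.17

-13.0100 - 33.1700i


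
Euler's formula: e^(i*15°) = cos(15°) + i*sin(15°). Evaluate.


cos(15°) = 0.9659
sin(15°) = 0.2588

e^(i*15°) = 0.9659 + 0.2588i


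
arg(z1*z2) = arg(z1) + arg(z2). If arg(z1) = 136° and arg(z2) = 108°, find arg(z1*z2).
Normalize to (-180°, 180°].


arg(z1*z2) = 136° + 108° = 244°
Normalized to (-180°, 180°]: -116°

-116°


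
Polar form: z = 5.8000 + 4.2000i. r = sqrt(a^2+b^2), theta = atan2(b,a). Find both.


r = sqrt(33.64+17.64) = sqrt(51.28) = 7.1610
theta = atan2(4.2, 5.8) = 35.9097 degrees

r = 7.1610, theta = 35.9097 degrees


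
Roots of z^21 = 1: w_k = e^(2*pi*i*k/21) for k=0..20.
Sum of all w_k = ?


The sum of all 21th roots of unity is 0.
Geometric series: (1 - w^21)/(1 - w) = (1-1)/(1-w) = 0 since w^21 = 1, w ≠ 1.
Alternatively: coefficient of z^20 in z^21 - 1 is 0.

0


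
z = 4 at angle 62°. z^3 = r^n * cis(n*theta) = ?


r^3 = 4^3 = 64
n*theta = 3*62° = 186° = 186° (mod 360)
a = 64*cos(186°) = -63.6494
b = 64*sin(186°) = -6.6898

64 cis(186°) = -63.6494 - 6.6898i


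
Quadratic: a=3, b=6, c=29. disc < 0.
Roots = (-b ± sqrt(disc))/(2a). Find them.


disc = 6^2 - 4*3*29 = 36 - 348 = -312
sqrt(|disc|) = sqrt(312) = 17.6635
Real part = -6/(2*3) = -1.0000
Imag part = 17.6635/(2*3) = 2.9439

-1.0000 ± 2.9439i


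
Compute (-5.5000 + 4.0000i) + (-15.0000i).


Real: -5.5 + 0 = -5.5
Imag: 4 - 15 = -11

-5.5000 - 11.0000i


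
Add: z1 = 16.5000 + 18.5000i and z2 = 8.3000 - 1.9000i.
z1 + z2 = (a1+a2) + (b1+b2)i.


Real: 16.5 + 8.3 = 24.8
Imag: 18.5 - 1.9 = 16.6

24.8000 + 16.6000i


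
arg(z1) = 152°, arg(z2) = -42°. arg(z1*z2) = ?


arg(z1*z2) = 152° - 42° = 110°
Normalized to (-180°, 180°]: 110°

110°


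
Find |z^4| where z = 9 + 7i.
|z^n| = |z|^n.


|z| = sqrt(81+49) = sqrt(130) = 11.4018
|z^4| = |z|^4 = (sqrt(130))^4 = 130^2 = 16900

|z^4| = 16900


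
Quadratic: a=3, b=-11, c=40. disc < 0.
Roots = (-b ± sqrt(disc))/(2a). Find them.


disc = (-11)^2 - 4*3*40 = 121 - 480 = -359
sqrt(|disc|) = sqrt(359) = 18.9473
Real part = 11/(2*3) = 1.8333
Imag part = 18.9473/(2*3) = 3.1579

1.8333 ± 3.1579i


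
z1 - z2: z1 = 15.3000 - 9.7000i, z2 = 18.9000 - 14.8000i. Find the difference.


Real: 15.3 - 18.9 = -3.6
Imag: -9.7 + 14.8 = 5.1

-3.6000 + 5.1000i


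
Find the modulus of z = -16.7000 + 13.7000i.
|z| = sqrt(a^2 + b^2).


|z| = sqrt((-16.7)^2 + 13.7^2) = sqrt(278.89 + 187.69) = sqrt(466.58) = 21.6005

|z| = 21.6005


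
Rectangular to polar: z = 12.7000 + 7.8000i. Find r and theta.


r = sqrt(161.29+60.84) = sqrt(222.13) = 14.9040
theta = atan2(7.8, 12.7) = 31.5571 degrees

r = 14.9040, theta = 31.5571 degrees


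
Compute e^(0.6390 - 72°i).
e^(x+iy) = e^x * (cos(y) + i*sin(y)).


e^0.6390 = 1.8946
cos(-72°) = 0.30902
sin(-72°) = -0.95106
Real = 1.8946*0.30902 = 0.5855
Imag = 1.8946*(-0.95106) = -1.8019

0.5855 - 1.8019i


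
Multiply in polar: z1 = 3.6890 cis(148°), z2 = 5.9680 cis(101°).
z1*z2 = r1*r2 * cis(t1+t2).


r = 3.6890 * 5.9680 = 22.0160
theta = 148° + 101° = 249° = 249° (mod 360)

22.0160 cis(249°)


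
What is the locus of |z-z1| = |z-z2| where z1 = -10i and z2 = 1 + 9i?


Equal distances means the locus is the perpendicular bisector of z1 and z2.
Midpoint = ((0+1)/2, (-10+9)/2) = (0.5000, -0.5000)

Perpendicular bisector through (0.5000, -0.5000)


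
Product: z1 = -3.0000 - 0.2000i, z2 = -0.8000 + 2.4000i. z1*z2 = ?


Real = -3*(-0.8) - (-0.2)*2.4 = 2.4 - (-0.48) = 2.88
Imag = -3*2.4 - (0.8)*(-0.2) = -7.2 + 0.16 = -7.04

2.8800 - 7.0400i


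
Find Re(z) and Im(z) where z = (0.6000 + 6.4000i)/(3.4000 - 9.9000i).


Multiply by conjugate: (0.6000 + 6.4000i)(3.4000 + 9.9000i) / (3.4^2 + (-9.9)^2)
Numerator real = 0.6*3.4 + 6.4*(-9.9) = -61.32
Numerator imag = 6.4*3.4 - 0.6*(-9.9) = 27.7
Denominator = 109.57
Re(z) = -61.32/109.57 = -0.5596
Im(z) = 27.7/109.57 = 0.2528

Re(z) = -0.5596, Im(z) = 0.2528


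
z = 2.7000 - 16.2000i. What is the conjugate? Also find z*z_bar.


z_bar = 2.7000 + 16.2000i
z*z_bar = 2.7^2 + (-16.2)^2 = 7.29 + 262.44 = 269.73

z_bar = 2.7000 + 16.2000i, z*z_bar = 269.73


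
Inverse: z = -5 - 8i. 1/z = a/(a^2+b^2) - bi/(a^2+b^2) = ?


|z|^2 = 25+64 = 89
1/z = (-5 + 8i)/89

1/z = -0.0562 + 0.0899i


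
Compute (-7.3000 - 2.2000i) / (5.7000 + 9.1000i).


Conjugate of z2 = 5.7000 - 9.1000i
Numerator: (-7.3000 - 2.2000i)(5.7000 - 9.1000i) = -61.6300 + 53.8900i
Denominator: 5.7^2 + 9.1^2 = 115.3
Result = (-61.6300 + 53.8900i)/115.3

-0.5345 + 0.4674i


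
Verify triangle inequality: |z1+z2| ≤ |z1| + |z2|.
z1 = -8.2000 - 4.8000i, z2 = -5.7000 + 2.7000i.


|z1| = sqrt((-8.2)^2 + (-4.8)^2) = sqrt(90.28) = 9.5016
|z2| = sqrt((-5.7)^2 + 2.7^2) = sqrt(39.78) = 6.3071
z1+z2 = -13.9000 - 2.1000i
|z1+z2| = sqrt(197.62) = 14.0577
|z1|+|z2| = 9.5016 + 6.3071 = 15.8087

|z1+z2| = 14.0577 ≤ |z1|+|z2| = 15.8087 (verified)


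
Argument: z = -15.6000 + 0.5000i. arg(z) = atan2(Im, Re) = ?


Re = -15.6, Im = 0.5
arg = atan2(0.5, -15.6) = 178.1642 degrees

arg(z) = 178.1642 degrees


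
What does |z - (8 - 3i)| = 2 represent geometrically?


|z - z0| = r is a circle with center z0 and radius r.
Center = (8, -3), radius = 2

Circle with center (8, -3) and radius 2


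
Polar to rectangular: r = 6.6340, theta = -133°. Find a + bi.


a = 6.6340*cos(-133°) = 6.6340*(-0.682) = -4.5244
b = 6.6340*sin(-133°) = 6.6340*(-0.73135) = -4.8518

-4.5244 - 4.8518i


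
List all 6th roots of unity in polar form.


The 6th roots of unity are cis(360k/6°) for k=0..5
Angle step = 360/6 = 60°
Primitive root: cis(60°)
Primitive root = 0.5000 + 0.8660i

6 roots at angles: 0°, 60°, 120°, 180°, 240°, 300°


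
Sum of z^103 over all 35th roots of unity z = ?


The roots are w_k = w^k with w = e^(2*pi*i/35), and (w^k)^103 = (w^103)^k.
So S = 1 + u + u^2 + ... + u^(34) with u = w^103.
103 = 2*35 + 33, so 103 is not a multiple of 35: u = (w^35)^2 * w^33 = w^33 ≠ 1 (w is a primitive 35th root), while u^35 = (w^35)^103 = 1.
Geometric series: S = (1 - u^35)/(1 - u) = (1 - 1)/(1 - u) = 0

S = 0


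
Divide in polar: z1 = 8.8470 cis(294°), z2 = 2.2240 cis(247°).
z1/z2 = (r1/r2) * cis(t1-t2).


r = 8.8470 / 2.2240 = 3.9780
theta = 294° - 247° = 47° = 47° (mod 360)

3.9780 cis(47°)


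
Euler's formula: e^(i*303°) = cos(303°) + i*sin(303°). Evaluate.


cos(303°) = 0.5446
sin(303°) = -0.8387

e^(i*303°) = 0.5446 - 0.8387i


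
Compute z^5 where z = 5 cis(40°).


r^5 = 5^5 = 3125
n*theta = 5*40° = 200° = 200° (mod 360)
a = 3125*cos(200°) = -2936.5394
b = 3125*sin(200°) = -1068.8129

3125 cis(200°) = -2936.5394 - 1068.8129i


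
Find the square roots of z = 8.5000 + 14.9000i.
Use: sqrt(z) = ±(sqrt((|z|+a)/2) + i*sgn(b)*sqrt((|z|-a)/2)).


|z| = sqrt(72.25+222.01) = 17.1540
sqrt((|z|+a)/2) = sqrt((17.1540+8.5)/2) = sqrt(12.8270) = 3.5815
sqrt((|z|-a)/2) = sqrt((17.1540-8.5)/2) = sqrt(4.3270) = 2.0801

±(3.5815 + 2.0801i) i.e. 3.5815 + 2.0801i and -3.5815 - 2.0801i


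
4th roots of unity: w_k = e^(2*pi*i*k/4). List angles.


The 4th roots of unity are cis(360k/4°) for k=0..3
Angle step = 360/4 = 90°
Primitive root: cis(90°)
Primitive root = 0 + 1.0000i

4 roots at angles: 0°, 90°, 180°, 270°


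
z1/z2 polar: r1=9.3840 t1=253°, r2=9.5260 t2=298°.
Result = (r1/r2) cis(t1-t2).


r = 9.3840 / 9.5260 = 0.9851
theta = 253° - 298° = -45° = 315° (mod 360)

0.9851 cis(315°)


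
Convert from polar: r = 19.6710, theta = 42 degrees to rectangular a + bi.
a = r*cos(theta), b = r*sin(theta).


a = 19.6710*cos(42°) = 19.6710*0.743145 = 14.6184
b = 19.6710*sin(42°) = 19.6710*0.66913 = 13.1625

14.6184 + 13.1625i


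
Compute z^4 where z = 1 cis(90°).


r^4 = 1^4 = 1
n*theta = 4*90° = 360° = 0° (mod 360)
a = 1*cos(0°) = 1.0000
b = 1*sin(0°) = 0

1 cis(0°) = 1.0000 + 0i


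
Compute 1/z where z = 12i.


|z|^2 = 0+144 = 144
1/z = (0 - 12i)/144

1/z = 0 - 0.0833i


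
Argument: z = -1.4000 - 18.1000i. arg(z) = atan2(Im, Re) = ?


Re = -1.4, Im = -18.1
arg = atan2(-18.1, -1.4) = -94.4229 degrees

arg(z) = -94.4229 degrees


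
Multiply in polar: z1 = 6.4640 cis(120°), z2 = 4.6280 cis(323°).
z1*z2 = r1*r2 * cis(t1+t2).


r = 6.4640 * 4.6280 = 29.9154
theta = 120° + 323° = 443° = 83° (mod 360)

29.9154 cis(83°)


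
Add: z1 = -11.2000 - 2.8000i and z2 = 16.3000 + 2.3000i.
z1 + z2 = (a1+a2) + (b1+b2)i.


Real: -11.2 + 16.3 = 5.1
Imag: -2.8 + 2.3 = -0.5

5.1000 - 0.5000i


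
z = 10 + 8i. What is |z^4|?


|z| = sqrt(100+64) = sqrt(164) = 12.8062
|z^4| = |z|^4 = (sqrt(164))^4 = 164^2 = 26896

|z^4| = 26896


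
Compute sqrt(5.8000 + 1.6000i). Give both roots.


|z| = sqrt(33.64+2.56) = 6.0166
sqrt((|z|+a)/2) = sqrt((6.0166+5.8)/2) = sqrt(5.9083) = 2.4307
sqrt((|z|-a)/2) = sqrt((6.0166-5.8)/2) = sqrt(0.1083) = 0.3291

±(2.4307 + 0.3291i) i.e. 2.4307 + 0.3291i and -2.4307 - 0.3291i


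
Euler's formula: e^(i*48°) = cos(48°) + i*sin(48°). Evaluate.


cos(48°) = 0.6691
sin(48°) = 0.7431

e^(i*48°) = 0.6691 + 0.7431i


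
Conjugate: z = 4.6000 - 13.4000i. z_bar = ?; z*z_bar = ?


z_bar = 4.6000 + 13.4000i
z*z_bar = 4.6^2 + (-13.4)^2 = 21.16 + 179.56 = 200.72

z_bar = 4.6000 + 13.4000i, z*z_bar = 200.72


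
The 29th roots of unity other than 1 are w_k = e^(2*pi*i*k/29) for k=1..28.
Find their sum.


With w = e^(2*pi*i/29), all 29 of the 29th roots of unity w^0 = 1, w, ..., w^(28) sum to 0: 1 + w + ... + w^(28) = (1 - w^29)/(1 - w) = 0 since w^29 = 1, w ≠ 1.
Removing the root 1: w + w^2 + ... + w^(28) = 0 - 1 = -1

Sum = -1


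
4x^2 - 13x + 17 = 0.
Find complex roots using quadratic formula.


disc = (-13)^2 - 4*4*17 = 169 - 272 = -103
sqrt(|disc|) = sqrt(103) = 10.1489
Real part = 13/(2*4) = 1.6250
Imag part = 10.1489/(2*4) = 1.2686

1.6250 ± 1.2686i


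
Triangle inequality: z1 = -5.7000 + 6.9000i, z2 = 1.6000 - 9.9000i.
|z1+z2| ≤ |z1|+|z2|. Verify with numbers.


|z1| = sqrt((-5.7)^2 + 6.9^2) = sqrt(80.1) = 8.9499
|z2| = sqrt(1.6^2 + (-9.9)^2) = sqrt(100.57) = 10.0285
z1+z2 = -4.1000 - 3.0000i
|z1+z2| = sqrt(25.81) = 5.0804
|z1|+|z2| = 8.9499 + 10.0285 = 18.9784

|z1+z2| = 5.0804 ≤ |z1|+|z2| = 18.9784 (verified)


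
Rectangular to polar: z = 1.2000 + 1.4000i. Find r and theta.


r = sqrt(1.44+1.96) = sqrt(3.4) = 1.8439
theta = atan2(1.4, 1.2) = 49.3987 degrees

r = 1.8439, theta = 49.3987 degrees


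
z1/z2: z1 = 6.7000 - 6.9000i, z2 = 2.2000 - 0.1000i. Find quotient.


Conjugate of z2 = 2.2000 + 0.1000i
Numerator: (6.7000 - 6.9000i)(2.2000 + 0.1000i) = 15.4300 - 14.5100i
Denominator: 2.2^2 + (-0.1)^2 = 4.85
Result = (15.4300 - 14.5100i)/4.85

3.1814 - 2.9918i


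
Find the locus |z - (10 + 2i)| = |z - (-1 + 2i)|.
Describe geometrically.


Equal distances means the locus is the perpendicular bisector of z1 and z2.
Midpoint = ((10+(-1))/2, (2+2)/2) = (4.5000, 2.0000)

Perpendicular bisector through (4.5000, 2.0000)


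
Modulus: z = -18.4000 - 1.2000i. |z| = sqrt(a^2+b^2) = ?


|z| = sqrt((-18.4)^2 + (-1.2)^2) = sqrt(338.56 + 1.44) = sqrt(340) = 18.4391

|z| = 18.4391


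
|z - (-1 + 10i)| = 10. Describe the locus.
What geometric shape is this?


|z - z0| = r is a circle with center z0 and radius r.
Center = (-1, 10), radius = 10

Circle with center (-1, 10) and radius 10


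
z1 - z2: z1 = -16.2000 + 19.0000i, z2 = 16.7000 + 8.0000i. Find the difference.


Real: -16.2 - 16.7 = -32.9
Imag: 19 - 8 = 11

-32.9000 + 11.0000i


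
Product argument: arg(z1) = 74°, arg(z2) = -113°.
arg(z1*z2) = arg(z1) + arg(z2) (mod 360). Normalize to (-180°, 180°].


arg(z1*z2) = 74° - 113° = -39°
Normalized to (-180°, 180°]: -39°

-39°


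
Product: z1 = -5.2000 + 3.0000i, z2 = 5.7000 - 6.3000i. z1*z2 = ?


Real = -5.2*5.7 - 3*(-6.3) = -29.64 - (-18.9) = -10.74
Imag = -5.2*(-6.3) + 5.7*3 = 32.76 + 17.1 = 49.86

-10.7400 + 49.8600i


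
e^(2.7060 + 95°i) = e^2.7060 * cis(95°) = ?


e^2.7060 = 14.9693
cos(95°) = -0.08716
sin(95°) = 0.99619
Real = 14.9693*(-0.08716) = -1.3047
Imag = 14.9693*0.99619 = 14.9123

-1.3047 + 14.9123i


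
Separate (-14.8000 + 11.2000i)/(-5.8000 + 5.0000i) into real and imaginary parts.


Multiply by conjugate: (-14.8000 + 11.2000i)(-5.8000 - 5.0000i) / ((-5.8)^2 + 5^2)
Numerator real = -14.8*(-5.8) + 11.2*5 = 141.84
Numerator imag = 11.2*(-5.8) - (-14.8)*5 = 9.04
Denominator = 58.64
Re(z) = 141.84/58.64 = 2.4188
Im(z) = 9.04/58.64 = 0.1542

Re(z) = 2.4188, Im(z) = 0.1542


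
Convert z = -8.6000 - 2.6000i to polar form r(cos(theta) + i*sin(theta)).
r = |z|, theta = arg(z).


r = sqrt(73.96+6.76) = sqrt(80.72) = 8.9844
theta = atan2(-2.6, -8.6) = -163.1786 degrees

r = 8.9844, theta = -163.1786 degrees


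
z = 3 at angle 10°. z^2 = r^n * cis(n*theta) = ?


r^2 = 3^2 = 9
n*theta = 2*10° = 20° = 20° (mod 360)
a = 9*cos(20°) = 8.4572
b = 9*sin(20°) = 3.0782

9 cis(20°) = 8.4572 + 3.0782i


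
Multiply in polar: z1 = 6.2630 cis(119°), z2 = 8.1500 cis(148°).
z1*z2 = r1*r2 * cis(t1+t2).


r = 6.2630 * 8.1500 = 51.0434
theta = 119° + 148° = 267° = 267° (mod 360)

51.0434 cis(267°)


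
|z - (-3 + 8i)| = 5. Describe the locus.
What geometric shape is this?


|z - z0| = r is a circle with center z0 and radius r.
Center = (-3, 8), radius = 5

Circle with center (-3, 8) and radius 5


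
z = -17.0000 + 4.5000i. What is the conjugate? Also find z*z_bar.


z_bar = -17.0000 - 4.5000i
z*z_bar = (-17)^2 + 4.5^2 = 289 + 20.25 = 309.25

z_bar = -17.0000 - 4.5000i, z*z_bar = 309.25


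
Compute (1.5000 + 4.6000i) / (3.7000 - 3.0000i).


Conjugate of z2 = 3.7000 + 3.0000i
Numerator: (1.5000 + 4.6000i)(3.7000 + 3.0000i) = -8.2500 + 21.5200i
Denominator: 3.7^2 + (-3)^2 = 22.69
Result = (-8.2500 + 21.5200i)/22.69

-0.3636 + 0.9484i


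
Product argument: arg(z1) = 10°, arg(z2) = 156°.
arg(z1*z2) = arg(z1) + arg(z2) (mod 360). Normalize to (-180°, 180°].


arg(z1*z2) = 10° + 156° = 166°
Normalized to (-180°, 180°]: 166°

166°


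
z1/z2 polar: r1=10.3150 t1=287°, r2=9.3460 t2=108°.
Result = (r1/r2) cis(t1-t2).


r = 10.3150 / 9.3460 = 1.1037
theta = 287° - 108° = 179° = 179° (mod 360)

1.1037 cis(179°)


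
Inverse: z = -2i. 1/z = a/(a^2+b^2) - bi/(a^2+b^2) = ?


|z|^2 = 0+4 = 4
1/z = (0 + 2i)/4

1/z = 0 + 0.5000i


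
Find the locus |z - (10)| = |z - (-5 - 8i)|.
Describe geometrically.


Equal distances means the locus is the perpendicular bisector of z1 and z2.
Midpoint = ((10+(-5))/2, (0+(-8))/2) = (2.5000, -4.0000)

Perpendicular bisector through (2.5000, -4.0000)


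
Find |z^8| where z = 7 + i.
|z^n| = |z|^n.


|z| = sqrt(49+1) = sqrt(50) = 7.0711
|z^8| = |z|^8 = (sqrt(50))^8 = 50^4 = 6250000

|z^8| = 6250000


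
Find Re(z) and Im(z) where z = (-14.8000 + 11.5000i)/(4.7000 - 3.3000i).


Multiply by conjugate: (-14.8000 + 11.5000i)(4.7000 + 3.3000i) / (4.7^2 + (-3.3)^2)
Numerator real = -14.8*4.7 + 11.5*(-3.3) = -107.51
Numerator imag = 11.5*4.7 - (-14.8)*(-3.3) = 5.21
Denominator = 32.98
Re(z) = -107.51/32.98 = -3.2599
Im(z) = 5.21/32.98 = 0.1580

Re(z) = -3.2599, Im(z) = 0.1580


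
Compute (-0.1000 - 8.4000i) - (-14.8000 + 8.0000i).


Real: -0.1 + 14.8 = 14.7
Imag: -8.4 - 8 = -16.4

14.7000 - 16.4000i


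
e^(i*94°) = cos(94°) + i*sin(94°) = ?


cos(94°) = -0.0698
sin(94°) = 0.9976

e^(i*94°) = -0.0698 + 0.9976i


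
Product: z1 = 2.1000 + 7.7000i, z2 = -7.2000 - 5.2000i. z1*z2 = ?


Real = 2.1*(-7.2) - 7.7*(-5.2) = -15.12 - (-40.04) = 24.92
Imag = 2.1*(-5.2) - (7.2)*7.7 = -10.92 - (55.44) = -66.36

24.9200 - 66.3600i


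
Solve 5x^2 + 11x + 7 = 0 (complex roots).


disc = 11^2 - 4*5*7 = 121 - 140 = -19
sqrt(|disc|) = sqrt(19) = 4.3589
Real part = -11/(2*5) = -1.1000
Imag part = 4.3589/(2*5) = 0.4359

-1.1000 ± 0.4359i


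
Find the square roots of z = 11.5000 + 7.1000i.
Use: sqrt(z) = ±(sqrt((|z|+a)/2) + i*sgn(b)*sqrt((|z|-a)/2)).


|z| = sqrt(132.25+50.41) = 13.5152
sqrt((|z|+a)/2) = sqrt((13.5152+11.5)/2) = sqrt(12.5076) = 3.5366
sqrt((|z|-a)/2) = sqrt((13.5152-11.5)/2) = sqrt(1.0076) = 1.0038

±(3.5366 + 1.0038i) i.e. 3.5366 + 1.0038i and -3.5366 - 1.0038i


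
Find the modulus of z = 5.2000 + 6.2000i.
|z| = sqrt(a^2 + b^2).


|z| = sqrt(5.2^2 + 6.2^2) = sqrt(27.04 + 38.44) = sqrt(65.48) = 8.0920

|z| = 8.0920


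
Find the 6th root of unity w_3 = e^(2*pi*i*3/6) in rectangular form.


Angle = 360*3/6 = 180°
a = cos(180°) = -1.0000
b = sin(180°) = 0

-1.0000 + 0i


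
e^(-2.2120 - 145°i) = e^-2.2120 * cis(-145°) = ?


e^-2.2120 = 0.1095
cos(-145°) = -0.8192
sin(-145°) = -0.5736
Real = 0.1095*(-0.8192) = -0.0897
Imag = 0.1095*(-0.5736) = -0.0628

-0.0897 - 0.0628i


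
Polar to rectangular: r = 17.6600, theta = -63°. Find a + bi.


a = 17.6600*cos(-63°) = 17.6600*0.45399 = 8.0175
b = 17.6600*sin(-63°) = 17.6600*(-0.89101) = -15.7352

8.0175 - 15.7352i


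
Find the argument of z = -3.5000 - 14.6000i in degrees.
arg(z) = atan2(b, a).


Re = -3.5, Im = -14.6
arg = atan2(-14.6, -3.5) = -103.4809 degrees

arg(z) = -103.4809 degrees


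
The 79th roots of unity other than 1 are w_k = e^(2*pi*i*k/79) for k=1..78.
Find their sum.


With w = e^(2*pi*i/79), all 79 of the 79th roots of unity w^0 = 1, w, ..., w^(78) sum to 0: 1 + w + ... + w^(78) = (1 - w^79)/(1 - w) = 0 since w^79 = 1, w ≠ 1.
Removing the root 1: w + w^2 + ... + w^(78) = 0 - 1 = -1

Sum = -1


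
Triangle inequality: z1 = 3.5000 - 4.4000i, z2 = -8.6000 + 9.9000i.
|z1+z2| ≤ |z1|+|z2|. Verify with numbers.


|z1| = sqrt(3.5^2 + (-4.4)^2) = sqrt(31.61) = 5.6223
|z2| = sqrt((-8.6)^2 + 9.9^2) = sqrt(171.97) = 13.1137
z1+z2 = -5.1000 + 5.5000i
|z1+z2| = sqrt(56.26) = 7.5007
|z1|+|z2| = 5.6223 + 13.1137 = 18.7360

|z1+z2| = 7.5007 ≤ |z1|+|z2| = 18.7360 (verified)


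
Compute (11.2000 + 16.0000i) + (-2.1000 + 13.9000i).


Real: 11.2 - 2.1 = 9.1
Imag: 16 + 13.9 = 29.9

9.1000 + 29.9000i


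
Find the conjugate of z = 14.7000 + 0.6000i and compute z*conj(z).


z_bar = 14.7000 - 0.6000i
z*z_bar = 14.7^2 + 0.6^2 = 216.09 + 0.36 = 216.45

z_bar = 14.7000 - 0.6000i, z*z_bar = 216.45


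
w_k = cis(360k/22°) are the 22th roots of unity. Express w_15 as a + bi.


Angle = 360*15/22 = 245.4545°
a = cos(245.4545°) = -0.4154
b = sin(245.4545°) = -0.9096

-0.4154 - 0.9096i


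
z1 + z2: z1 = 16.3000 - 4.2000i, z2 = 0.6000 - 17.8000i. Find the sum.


Real: 16.3 + 0.6 = 16.9
Imag: -4.2 - 17.8 = -22

16.9000 - 22.0000i


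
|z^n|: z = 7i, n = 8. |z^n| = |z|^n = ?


|z| = sqrt(0+49) = sqrt(49) = 7
|z^8| = |z|^8 = 7^8 = 5764801

|z^8| = 5764801


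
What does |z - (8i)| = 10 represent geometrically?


|z - z0| = r is a circle with center z0 and radius r.
Center = (0, 8), radius = 10

Circle with center (0, 8) and radius 10


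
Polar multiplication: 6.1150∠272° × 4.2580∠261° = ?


r = 6.1150 * 4.2580 = 26.0377
theta = 272° + 261° = 533° = 173° (mod 360)

26.0377 cis(173°)


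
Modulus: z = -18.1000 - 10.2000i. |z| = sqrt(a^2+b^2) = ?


|z| = sqrt((-18.1)^2 + (-10.2)^2) = sqrt(327.61 + 104.04) = sqrt(431.65) = 20.7762

|z| = 20.7762


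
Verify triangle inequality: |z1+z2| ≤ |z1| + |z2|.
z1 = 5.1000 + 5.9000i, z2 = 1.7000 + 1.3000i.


|z1| = sqrt(5.1^2 + 5.9^2) = sqrt(60.82) = 7.7987
|z2| = sqrt(1.7^2 + 1.3^2) = sqrt(4.58) = 2.1401
z1+z2 = 6.8000 + 7.2000i
|z1+z2| = sqrt(98.08) = 9.9035
|z1|+|z2| = 7.7987 + 2.1401 = 9.9388

|z1+z2| = 9.9035 ≤ |z1|+|z2| = 9.9388 (verified)


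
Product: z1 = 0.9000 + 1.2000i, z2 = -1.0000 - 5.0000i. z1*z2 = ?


Real = 0.9*(-1) - 1.2*(-5) = -0.9 - (-6) = 5.1
Imag = 0.9*(-5) - (1)*1.2 = -4.5 - (1.2) = -5.7

5.1000 - 5.7000i


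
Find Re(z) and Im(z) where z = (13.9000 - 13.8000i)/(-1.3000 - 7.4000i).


Multiply by conjugate: (13.9000 - 13.8000i)(-1.3000 + 7.4000i) / ((-1.3)^2 + (-7.4)^2)
Numerator real = 13.9*(-1.3) - (13.8)*(-7.4) = 84.05
Numerator imag = -13.8*(-1.3) - 13.9*(-7.4) = 120.8
Denominator = 56.45
Re(z) = 84.05/56.45 = 1.4889
Im(z) = 120.8/56.45 = 2.1399

Re(z) = 1.4889, Im(z) = 2.1399


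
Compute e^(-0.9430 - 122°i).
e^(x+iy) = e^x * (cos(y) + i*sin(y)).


e^-0.9430 = 0.3895
cos(-122°) = -0.5299
sin(-122°) = -0.848
Real = 0.3895*(-0.5299) = -0.2064
Imag = 0.3895*(-0.848) = -0.3303

-0.2064 - 0.3303i


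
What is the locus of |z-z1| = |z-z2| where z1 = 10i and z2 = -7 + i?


Equal distances means the locus is the perpendicular bisector of z1 and z2.
Midpoint = ((0+(-7))/2, (10+1)/2) = (-3.5000, 5.5000)

Perpendicular bisector through (-3.5000, 5.5000)


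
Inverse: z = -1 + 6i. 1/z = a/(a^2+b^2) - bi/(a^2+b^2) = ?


|z|^2 = 1+36 = 37
1/z = (-1 - 6i)/37

1/z = -0.0270 - 0.1622i


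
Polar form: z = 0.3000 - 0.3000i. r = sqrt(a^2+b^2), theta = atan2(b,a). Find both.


r = sqrt(0.09+0.09) = sqrt(0.18) = 0.4243
theta = atan2(-0.3, 0.3) = -45.0000 degrees

r = 0.4243, theta = -45.0000 degrees


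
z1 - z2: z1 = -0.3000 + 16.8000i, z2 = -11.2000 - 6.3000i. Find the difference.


Real: -0.3 + 11.2 = 10.9
Imag: 16.8 + 6.3 = 23.1

10.9000 + 23.1000i


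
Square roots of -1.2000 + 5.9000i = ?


|z| = sqrt(1.44+34.81) = 6.0208
sqrt((|z|+a)/2) = sqrt((6.0208+(-1.2))/2) = sqrt(2.4104) = 1.5525
sqrt((|z|-a)/2) = sqrt((6.0208-(-1.2))/2) = sqrt(3.6104) = 1.9001

±(1.5525 + 1.9001i) i.e. 1.5525 + 1.9001i and -1.5525 - 1.9001i


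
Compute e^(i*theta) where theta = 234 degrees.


cos(234°) = -0.5878
sin(234°) = -0.8090

e^(i*234°) = -0.5878 - 0.8090i


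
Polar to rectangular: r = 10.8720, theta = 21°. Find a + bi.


a = 10.8720*cos(21°) = 10.8720*0.93358 = 10.1499
b = 10.8720*sin(21°) = 10.8720*0.35837 = 3.8962

10.1499 + 3.8962i


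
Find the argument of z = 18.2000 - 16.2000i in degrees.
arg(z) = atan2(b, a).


Re = 18.2, Im = -16.2
arg = atan2(-16.2, 18.2) = -41.6726 degrees

arg(z) = -41.6726 degrees


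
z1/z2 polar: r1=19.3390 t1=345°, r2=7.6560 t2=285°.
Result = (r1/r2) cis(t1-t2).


r = 19.3390 / 7.6560 = 2.5260
theta = 345° - 285° = 60° = 60° (mod 360)

2.5260 cis(60°)


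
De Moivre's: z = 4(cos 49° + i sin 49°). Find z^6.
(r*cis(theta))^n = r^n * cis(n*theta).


r^6 = 4^6 = 4096
n*theta = 6*49° = 294° = 294° (mod 360)
a = 4096*cos(294°) = 1665.9933
b = 4096*sin(294°) = -3741.8822

4096 cis(294°) = 1665.9933 - 3741.8822i


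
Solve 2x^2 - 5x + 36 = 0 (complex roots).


disc = (-5)^2 - 4*2*36 = 25 - 288 = -263
sqrt(|disc|) = sqrt(263) = 16.2173
Real part = 5/(2*2) = 1.2500
Imag part = 16.2173/(2*2) = 4.0543

1.2500 ± 4.0543i


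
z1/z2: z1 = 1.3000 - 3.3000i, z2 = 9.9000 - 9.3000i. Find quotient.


Conjugate of z2 = 9.9000 + 9.3000i
Numerator: (1.3000 - 3.3000i)(9.9000 + 9.3000i) = 43.5600 - 20.5800i
Denominator: 9.9^2 + (-9.3)^2 = 184.5
Result = (43.5600 - 20.5800i)/184.5

0.2361 - 0.1115i


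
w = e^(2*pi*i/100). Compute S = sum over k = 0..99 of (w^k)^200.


The roots are w_k = w^k with w = e^(2*pi*i/100), and (w^k)^200 = (w^200)^k.
So S = 1 + u + u^2 + ... + u^(99) with u = w^200.
200 = 2*100 + 0, so 200 is a multiple of 100 and u = (w^100)^2 = 1.
Every one of the 100 terms equals 1: S = 100

S = 100


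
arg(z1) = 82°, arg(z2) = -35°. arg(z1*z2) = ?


arg(z1*z2) = 82° - 35° = 47°
Normalized to (-180°, 180°]: 47°

47°


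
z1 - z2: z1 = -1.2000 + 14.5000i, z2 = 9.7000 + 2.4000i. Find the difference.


Real: -1.2 - 9.7 = -10.9
Imag: 14.5 - 2.4 = 12.1

-10.9000 + 12.1000i


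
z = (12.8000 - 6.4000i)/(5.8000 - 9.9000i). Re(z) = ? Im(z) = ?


Multiply by conjugate: (12.8000 - 6.4000i)(5.8000 + 9.9000i) / (5.8^2 + (-9.9)^2)
Numerator real = 12.8*5.8 - (6.4)*(-9.9) = 137.6
Numerator imag = -6.4*5.8 - 12.8*(-9.9) = 89.6
Denominator = 131.65
Re(z) = 137.6/131.65 = 1.0452
Im(z) = 89.6/131.65 = 0.6806

Re(z) = 1.0452, Im(z) = 0.6806


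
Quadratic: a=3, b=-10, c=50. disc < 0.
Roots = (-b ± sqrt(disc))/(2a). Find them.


disc = (-10)^2 - 4*3*50 = 100 - 600 = -500
sqrt(|disc|) = sqrt(500) = 22.3607
Real part = 10/(2*3) = 1.6667
Imag part = 22.3607/(2*3) = 3.7268

1.6667 ± 3.7268i


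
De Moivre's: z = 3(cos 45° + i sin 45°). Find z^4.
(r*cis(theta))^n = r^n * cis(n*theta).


r^4 = 3^4 = 81
n*theta = 4*45° = 180° = 180° (mod 360)
a = 81*cos(180°) = -81.0000
b = 81*sin(180°) = 0

81 cis(180°) = -81.0000 + 0i


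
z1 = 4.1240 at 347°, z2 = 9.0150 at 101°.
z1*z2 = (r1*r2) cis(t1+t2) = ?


r = 4.1240 * 9.0150 = 37.1779
theta = 347° + 101° = 448° = 88° (mod 360)

37.1779 cis(88°)


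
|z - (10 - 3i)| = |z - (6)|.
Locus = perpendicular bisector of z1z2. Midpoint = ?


Equal distances means the locus is the perpendicular bisector of z1 and z2.
Midpoint = ((10+6)/2, (-3+0)/2) = (8.0000, -1.5000)

Perpendicular bisector through (8.0000, -1.5000)
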